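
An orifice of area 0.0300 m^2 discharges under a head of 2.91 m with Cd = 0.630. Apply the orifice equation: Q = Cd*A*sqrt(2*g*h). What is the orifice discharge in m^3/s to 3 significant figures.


Q = 0.630 * 0.0300 * sqrt(2*9.81*2.91) = 0.143 m^3/s
Therefore the orifice discharge = 0.143 m^3/s.


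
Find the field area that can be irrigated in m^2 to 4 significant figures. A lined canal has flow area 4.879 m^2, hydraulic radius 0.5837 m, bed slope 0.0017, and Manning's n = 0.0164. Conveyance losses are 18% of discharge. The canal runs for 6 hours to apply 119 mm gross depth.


Approach: apply Manning's equation with a conveyance and depth budget, Q = (1/n)*A*R^(2/3)*S^(1/2); Q_field = Q*(1-loss); Area = Q_field*t/(d/1000).
Step 1 — canal discharge (Manning's equation):
  Q = (1/0.0164) * 4.879 * 0.5837^(2/3) * 0.0017^(1/2) = 8.56718 m^3/s
Step 2 — delivered flow: Q_field = 8.56718*(1 - 18/100) = 7.02509 m^3/s
Step 3 — volume delivered: V = 7.02509 * 6*3600 = 151742 m^3
Step 4 — area served: A = V / (depth/1000) = 151742 / 0.119 = 1275000 m^2
Therefore the field area that can be irrigated = 1275000 m^2.


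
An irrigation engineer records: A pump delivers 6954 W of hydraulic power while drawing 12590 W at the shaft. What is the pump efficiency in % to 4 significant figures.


Approach: apply the efficiency ratio, eta = (P_out/P_in)*100.
eta = (6954 / 12590) * 100 = 55.23 %
Therefore the pump efficiency = 55.23 %.


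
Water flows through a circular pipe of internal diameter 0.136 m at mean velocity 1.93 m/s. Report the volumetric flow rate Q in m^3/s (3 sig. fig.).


Approach: apply the continuity equation for pipe flow, Q = A * v with A = pi*(D/2)^2.
A = pi*(0.136/2)^2 = 0.014527 m^2
Q = 0.014527 * 1.93 = 0.0280 m^3/s
Therefore the volumetric flow rate Q = 0.0280 m^3/s.


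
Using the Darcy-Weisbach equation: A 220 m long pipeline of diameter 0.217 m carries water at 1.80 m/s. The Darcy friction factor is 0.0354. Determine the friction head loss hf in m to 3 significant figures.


Approach: apply the Darcy-Weisbach equation, hf = f*(L/D)*(v^2/(2g)).
hf = 0.0354 * (220/0.217) * (1.80^2 / (2*9.81))
hf = 5.93 m
Therefore the friction head loss hf = 5.93 m.


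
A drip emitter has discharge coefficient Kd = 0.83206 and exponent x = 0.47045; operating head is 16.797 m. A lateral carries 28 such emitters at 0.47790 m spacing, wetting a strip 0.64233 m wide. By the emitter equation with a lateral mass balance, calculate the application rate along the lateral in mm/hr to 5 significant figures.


Approach: apply the emitter equation with a lateral mass balance, q = Kd*h^x; Q = n*q; rate = Q/(n*spacing*width).
Step 1 — single emitter flow (q = Kd*h^x):
  q = 0.83206 * 16.797^0.47045 = 3.137364 L/hr
Step 2 — total lateral flow: Q = 28 * 3.137364 = 87.84619 L/hr
Step 3 — wetted area: A = 28 * 0.47790 * 0.64233 = 8.595146 m^2
Step 4 — application rate: Q/A = 87.84619/8.595146 = 10.220 mm/hr
Therefore the application rate along the lateral = 10.220 mm/hr.


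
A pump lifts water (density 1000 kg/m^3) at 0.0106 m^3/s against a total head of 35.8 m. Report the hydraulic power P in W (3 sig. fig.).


Approach: apply the hydraulic power relation, P = rho*g*Q*H.
P = 1000 * 9.81 * 0.0106 * 35.8 = 3720 W
Therefore the hydraulic power P = 3720 W.


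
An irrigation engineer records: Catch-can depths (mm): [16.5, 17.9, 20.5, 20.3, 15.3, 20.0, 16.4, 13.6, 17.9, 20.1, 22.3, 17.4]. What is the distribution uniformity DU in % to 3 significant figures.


Approach: apply the low-quarter distribution uniformity, DU = (mean of lowest quarter of readings / overall mean)*100.
sorted lowest 3 of 12: [13.6, 15.3, 16.4] -> mean = 15.100 mm
overall mean = 18.183 mm
DU = (15.100/18.183)*100 = 83.0 %
Therefore the distribution uniformity DU = 83.0 %.


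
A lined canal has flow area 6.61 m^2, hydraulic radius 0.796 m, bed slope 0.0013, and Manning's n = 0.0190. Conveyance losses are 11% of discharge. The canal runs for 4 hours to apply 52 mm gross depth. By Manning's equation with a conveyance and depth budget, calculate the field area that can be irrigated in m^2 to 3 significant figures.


Approach: apply Manning's equation with a conveyance and depth budget, Q = (1/n)*A*R^(2/3)*S^(1/2); Q_field = Q*(1-loss); Area = Q_field*t/(d/1000).
Step 1 — canal discharge (Manning's equation):
  Q = (1/0.0190) * 6.61 * 0.796^(2/3) * 0.0013^(1/2) = 10.774 m^3/s
Step 2 — delivered flow: Q_field = 10.774*(1 - 11/100) = 9.5885 m^3/s
Step 3 — volume delivered: V = 9.5885 * 4*3600 = 138070 m^3
Step 4 — area served: A = V / (depth/1000) = 138070 / 0.052 = 2660000 m^2
Therefore the field area that can be irrigated = 2660000 m^2.


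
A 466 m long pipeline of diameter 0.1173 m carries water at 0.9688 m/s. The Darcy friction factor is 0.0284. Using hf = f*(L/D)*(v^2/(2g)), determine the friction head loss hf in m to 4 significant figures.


hf = 0.0284 * (466/0.1173) * (0.9688^2 / (2*9.81))
hf = 5.397 m
Therefore the friction head loss hf = 5.397 m.


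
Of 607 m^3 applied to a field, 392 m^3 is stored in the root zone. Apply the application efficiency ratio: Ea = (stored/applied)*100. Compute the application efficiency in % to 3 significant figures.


Ea = (392/607)*100 = 64.6 %
Therefore the application efficiency = 64.6 %.


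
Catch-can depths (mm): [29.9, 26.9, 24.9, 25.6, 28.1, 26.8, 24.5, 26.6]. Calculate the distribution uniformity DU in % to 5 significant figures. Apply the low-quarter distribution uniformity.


Approach: apply the low-quarter distribution uniformity, DU = (mean of lowest quarter of readings / overall mean)*100.
sorted lowest 2 of 8: [24.5, 24.9] -> mean = 24.70000 mm
overall mean = 26.66250 mm
DU = (24.70000/26.66250)*100 = 92.639 %
Therefore the distribution uniformity DU = 92.639 %.


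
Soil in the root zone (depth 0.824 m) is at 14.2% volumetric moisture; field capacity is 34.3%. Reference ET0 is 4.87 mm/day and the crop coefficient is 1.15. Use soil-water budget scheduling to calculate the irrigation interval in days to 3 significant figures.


Approach: apply soil-water budget scheduling, SMD = (FC-theta)/100*depth*1000; ETc = ET0*Kc; interval = SMD/ETc.
Step 1 — soil moisture deficit:
  SMD = (34.3 - 14.2)/100 * 0.824 * 1000 = 165.62 mm
Step 2 — daily crop ET (ETc = ET0*Kc):
  ETc = 4.87 * 1.15 = 5.6005 mm/day
Step 3 — irrigation interval (SMD/ETc):
  interval = 165.62 / 5.6005 = 29.6 days
Therefore the irrigation interval = 29.6 days.


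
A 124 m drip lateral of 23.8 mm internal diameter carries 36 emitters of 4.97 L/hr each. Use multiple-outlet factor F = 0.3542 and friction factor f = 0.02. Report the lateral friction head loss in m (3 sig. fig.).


Approach: apply Darcy-Weisbach with the multiple-outlet F-factor, Q = n*q/(3600*1000) m^3/s; v = Q/A; hf = F*f*(L/D)*(v^2/(2g)).
Q = 36*4.97/(3600*1000) = 4.9700e-05 m^3/s
A = pi*(23.8e-3/2)^2 = 4.4488e-04 m^2, so v = Q/A = 0.11172 m/s
hf = 0.3542*0.02*(124/0.0238)*(0.11172^2/(2*9.81)) = 0.0235 m
Therefore the lateral friction head loss = 0.0235 m.


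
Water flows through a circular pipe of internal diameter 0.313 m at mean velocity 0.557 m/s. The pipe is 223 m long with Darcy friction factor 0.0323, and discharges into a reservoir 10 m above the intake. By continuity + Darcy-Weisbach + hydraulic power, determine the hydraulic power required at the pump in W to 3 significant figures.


Approach: apply continuity + Darcy-Weisbach + hydraulic power, Q = A*v; hf = f*(L/D)*(v^2/(2g)); H = static + hf; P = rho*g*Q*H.
Step 1 — flow rate (continuity, Q = A*v):
  A = pi*(0.313/2)^2 = 0.076945 m^2
  Q = 0.076945 * 0.557 = 0.042858 m^3/s
Step 2 — friction head loss (Darcy-Weisbach):
  hf = 0.0323 * (223/0.313) * (0.557^2 / (2*9.81))
  hf = 0.36389 m
Step 3 — total head: H = 10 + 0.36389 = 10.364 m
Step 4 — hydraulic power (P = rho*g*Q*H):
  P = 1000 * 9.81 * 0.042858 * 10.364 = 4360 W
Therefore the hydraulic power required at the pump = 4360 W.


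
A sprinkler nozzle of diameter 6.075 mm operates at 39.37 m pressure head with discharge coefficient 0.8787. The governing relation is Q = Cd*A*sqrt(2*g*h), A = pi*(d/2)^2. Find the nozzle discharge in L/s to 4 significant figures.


A = pi*(6.075e-3/2)^2 = 2.89856e-05 m^2
Q = 0.8787 * 2.89856e-05 * sqrt(2*9.81*39.37) * 1000 = 0.7079 L/s
Therefore the nozzle discharge = 0.7079 L/s.


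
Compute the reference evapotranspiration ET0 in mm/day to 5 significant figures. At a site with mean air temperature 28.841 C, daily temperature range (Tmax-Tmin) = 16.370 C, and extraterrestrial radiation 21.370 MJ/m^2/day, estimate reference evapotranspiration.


Approach: apply the Hargreaves-Samani method, ET0 = 0.0023*(Tmean+17.8)*sqrt(Tmax-Tmin)*0.408*Ra.
ET0 = 0.0023*(28.841+17.8)*sqrt(16.370)*0.408*21.370 = 3.7843 mm/day
Therefore the reference evapotranspiration ET0 = 3.7843 mm/day.


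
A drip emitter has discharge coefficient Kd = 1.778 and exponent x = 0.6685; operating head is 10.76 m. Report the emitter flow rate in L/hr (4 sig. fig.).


Approach: apply the emitter characteristic equation, q = Kd * h^x.
q = 1.778 * 10.76^0.6685 = 8.704 L/hr
Therefore the emitter flow rate = 8.704 L/hr.


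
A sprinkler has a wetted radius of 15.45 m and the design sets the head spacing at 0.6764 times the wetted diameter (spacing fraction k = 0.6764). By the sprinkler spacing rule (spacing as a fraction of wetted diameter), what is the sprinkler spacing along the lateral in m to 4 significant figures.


Approach: apply the sprinkler spacing rule (spacing as a fraction of wetted diameter), S = k*(2*R).
S = 0.6764 * (2 * 15.45) = 20.90 m
Therefore the sprinkler spacing along the lateral = 20.90 m.


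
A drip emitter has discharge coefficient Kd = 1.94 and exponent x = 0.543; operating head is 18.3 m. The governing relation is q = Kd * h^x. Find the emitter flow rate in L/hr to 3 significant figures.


q = 1.94 * 18.3^0.543 = 9.40 L/hr
Therefore the emitter flow rate = 9.40 L/hr.


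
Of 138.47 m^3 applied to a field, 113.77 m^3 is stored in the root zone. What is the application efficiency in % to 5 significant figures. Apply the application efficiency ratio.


Approach: apply the application efficiency ratio, Ea = (stored/applied)*100.
Ea = (113.77/138.47)*100 = 82.162 %
Therefore the application efficiency = 82.162 %.


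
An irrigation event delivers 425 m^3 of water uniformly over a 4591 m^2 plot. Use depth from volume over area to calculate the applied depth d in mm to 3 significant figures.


Approach: apply depth from volume over area, d = (V/A)*1000.
d = (425 / 4591) * 1000 = 92.6 mm
Therefore the applied depth d = 92.6 mm.


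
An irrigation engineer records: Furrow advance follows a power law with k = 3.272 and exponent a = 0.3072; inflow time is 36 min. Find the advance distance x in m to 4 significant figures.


Approach: apply the power-law advance function, x = k*t^a.
x = 3.272 * 36^0.3072 = 9.838 m
Therefore the advance distance x = 9.838 m.


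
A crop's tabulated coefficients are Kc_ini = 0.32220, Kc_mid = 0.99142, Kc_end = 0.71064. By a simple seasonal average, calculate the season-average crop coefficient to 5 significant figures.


Approach: apply a simple seasonal average, Kc_avg = (Kc_ini + Kc_mid + Kc_end)/3.
Kc_avg = (0.32220 + 0.99142 + 0.71064)/3 = 0.67475
Therefore the season-average crop coefficient = 0.67475.


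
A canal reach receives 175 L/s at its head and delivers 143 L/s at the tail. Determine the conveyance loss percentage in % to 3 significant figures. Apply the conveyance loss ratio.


Approach: apply the conveyance loss ratio, loss% = ((Q_head - Q_tail)/Q_head)*100.
loss = ((175 - 143)/175)*100 = 18.3 %
Therefore the conveyance loss percentage = 18.3 %.


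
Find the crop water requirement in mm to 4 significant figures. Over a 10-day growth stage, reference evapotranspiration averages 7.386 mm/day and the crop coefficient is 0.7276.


Approach: apply the crop water requirement relation, CWR = ET0 * Kc * days.
CWR = 7.386 * 0.7276 * 10 = 53.74 mm
Therefore the crop water requirement = 53.74 mm.


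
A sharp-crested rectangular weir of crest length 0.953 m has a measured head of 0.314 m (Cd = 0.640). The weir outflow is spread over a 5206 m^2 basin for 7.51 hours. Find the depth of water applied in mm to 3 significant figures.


Approach: apply the rectangular weir equation with a volume-to-depth conversion, Q = (2/3)*Cd*L*sqrt(2g)*H^1.5; d = Q*t/A * 1000.
Step 1 — weir discharge:
  Q = (2/3)*0.640*0.953*sqrt(2*9.81)*0.314^1.5 = 0.31690 m^3/s
Step 2 — volume: V = 0.31690 * 7.51*3600 = 8567.8 m^3
Step 3 — depth: d = V/A * 1000 = 8567.8/5206 * 1000 = 1650 mm
Therefore the depth of water applied = 1650 mm.


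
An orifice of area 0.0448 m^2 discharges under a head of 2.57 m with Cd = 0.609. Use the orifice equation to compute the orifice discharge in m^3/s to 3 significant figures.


Approach: apply the orifice equation, Q = Cd*A*sqrt(2*g*h).
Q = 0.609 * 0.0448 * sqrt(2*9.81*2.57) = 0.194 m^3/s
Therefore the orifice discharge = 0.194 m^3/s.


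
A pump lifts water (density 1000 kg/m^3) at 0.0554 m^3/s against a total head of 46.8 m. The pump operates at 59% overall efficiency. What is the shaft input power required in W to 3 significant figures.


Approach: apply hydraulic power then efficiency conversion, P = rho*g*Q*H; P_in = P/eta.
Step 1 — hydraulic power (P = rho*g*Q*H):
  P = 1000 * 9.81 * 0.0554 * 46.8 = 25435 W
Step 2 — input power: P_in = P/eta = 25435 / 0.59 = 43100 W
Therefore the shaft input power required = 43100 W.


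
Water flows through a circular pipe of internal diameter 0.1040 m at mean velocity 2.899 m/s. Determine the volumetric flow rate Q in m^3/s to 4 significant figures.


Approach: apply the continuity equation for pipe flow, Q = A * v with A = pi*(D/2)^2.
A = pi*(0.1040/2)^2 = 0.00849487 m^2
Q = 0.00849487 * 2.899 = 0.02463 m^3/s
Therefore the volumetric flow rate Q = 0.02463 m^3/s.


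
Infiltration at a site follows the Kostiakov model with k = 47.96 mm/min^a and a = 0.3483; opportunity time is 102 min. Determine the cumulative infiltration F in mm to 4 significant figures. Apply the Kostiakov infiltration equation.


Approach: apply the Kostiakov infiltration equation, F = k*t^a.
F = 47.96 * 102^0.3483 = 240.1 mm
Therefore the cumulative infiltration F = 240.1 mm.


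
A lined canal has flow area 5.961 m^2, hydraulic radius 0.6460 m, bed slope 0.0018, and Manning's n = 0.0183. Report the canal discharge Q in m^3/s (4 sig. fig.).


Approach: apply Manning's equation, Q = (1/n)*A*R^(2/3)*S^(1/2).
Q = (1/0.0183) * 5.961 * 0.6460^(2/3) * 0.0018^(1/2) = 10.33 m^3/s
Therefore the canal discharge Q = 10.33 m^3/s.


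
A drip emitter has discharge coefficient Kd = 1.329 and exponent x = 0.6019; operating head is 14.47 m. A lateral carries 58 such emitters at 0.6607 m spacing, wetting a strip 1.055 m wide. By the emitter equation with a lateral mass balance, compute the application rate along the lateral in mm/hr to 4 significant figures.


Approach: apply the emitter equation with a lateral mass balance, q = Kd*h^x; Q = n*q; rate = Q/(n*spacing*width).
Step 1 — single emitter flow (q = Kd*h^x):
  q = 1.329 * 14.47^0.6019 = 6.63760 L/hr
Step 2 — total lateral flow: Q = 58 * 6.63760 = 384.981 L/hr
Step 3 — wetted area: A = 58 * 0.6607 * 1.055 = 40.4282 m^2
Step 4 — application rate: Q/A = 384.981/40.4282 = 9.523 mm/hr
Therefore the application rate along the lateral = 9.523 mm/hr.


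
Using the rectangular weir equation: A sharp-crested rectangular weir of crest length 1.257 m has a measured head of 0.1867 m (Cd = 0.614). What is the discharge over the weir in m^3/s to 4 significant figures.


Approach: apply the rectangular weir equation, Q = (2/3)*Cd*L*sqrt(2g)*H^1.5.
Q = (2/3)*0.614*1.257*sqrt(2*9.81)*0.1867^1.5 = 0.1839 m^3/s
Therefore the discharge over the weir = 0.1839 m^3/s.


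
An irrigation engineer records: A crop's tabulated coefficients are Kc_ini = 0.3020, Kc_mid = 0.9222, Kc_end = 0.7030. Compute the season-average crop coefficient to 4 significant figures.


Approach: apply a simple seasonal average, Kc_avg = (Kc_ini + Kc_mid + Kc_end)/3.
Kc_avg = (0.3020 + 0.9222 + 0.7030)/3 = 0.6424
Therefore the season-average crop coefficient = 0.6424.


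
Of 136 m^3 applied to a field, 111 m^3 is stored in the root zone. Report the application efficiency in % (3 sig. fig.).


Approach: apply the application efficiency ratio, Ea = (stored/applied)*100.
Ea = (111/136)*100 = 81.6 %
Therefore the application efficiency = 81.6 %.


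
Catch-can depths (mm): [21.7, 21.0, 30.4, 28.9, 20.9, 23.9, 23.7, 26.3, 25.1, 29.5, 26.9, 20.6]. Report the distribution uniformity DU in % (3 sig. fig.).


Approach: apply the low-quarter distribution uniformity, DU = (mean of lowest quarter of readings / overall mean)*100.
sorted lowest 3 of 12: [20.6, 20.9, 21.0] -> mean = 20.833 mm
overall mean = 24.908 mm
DU = (20.833/24.908)*100 = 83.6 %
Therefore the distribution uniformity DU = 83.6 %.


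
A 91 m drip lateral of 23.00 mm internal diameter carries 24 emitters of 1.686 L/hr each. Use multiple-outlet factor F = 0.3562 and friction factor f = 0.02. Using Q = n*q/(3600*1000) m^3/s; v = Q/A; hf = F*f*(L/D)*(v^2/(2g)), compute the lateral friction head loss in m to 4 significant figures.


Q = 24*1.686/(3600*1000) = 1.12400e-05 m^3/s
A = pi*(23.00e-3/2)^2 = 4.15476e-04 m^2, so v = Q/A = 0.0270533 m/s
hf = 0.3562*0.02*(91/0.02300)*(0.0270533^2/(2*9.81)) = 0.001051 m
Therefore the lateral friction head loss = 0.001051 m.


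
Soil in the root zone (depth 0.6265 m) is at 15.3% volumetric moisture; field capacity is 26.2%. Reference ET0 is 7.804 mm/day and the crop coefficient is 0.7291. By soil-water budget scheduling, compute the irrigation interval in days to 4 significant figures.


Approach: apply soil-water budget scheduling, SMD = (FC-theta)/100*depth*1000; ETc = ET0*Kc; interval = SMD/ETc.
Step 1 — soil moisture deficit:
  SMD = (26.2 - 15.3)/100 * 0.6265 * 1000 = 68.2885 mm
Step 2 — daily crop ET (ETc = ET0*Kc):
  ETc = 7.804 * 0.7291 = 5.68990 mm/day
Step 3 — irrigation interval (SMD/ETc):
  interval = 68.2885 / 5.68990 = 12.00 days
Therefore the irrigation interval = 12.00 days.


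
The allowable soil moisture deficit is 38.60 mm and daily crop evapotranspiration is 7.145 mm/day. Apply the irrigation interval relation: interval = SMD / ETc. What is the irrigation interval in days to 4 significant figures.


interval = 38.60 / 7.145 = 5.402 days
Therefore the irrigation interval = 5.402 days.


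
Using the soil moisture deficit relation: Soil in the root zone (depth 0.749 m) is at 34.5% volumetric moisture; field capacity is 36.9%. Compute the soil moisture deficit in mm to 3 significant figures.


Approach: apply the soil moisture deficit relation, SMD = (FC - theta)/100 * depth * 1000.
SMD = (36.9 - 34.5)/100 * 0.749 * 1000 = 18.0 mm
Therefore the soil moisture deficit = 18.0 mm.


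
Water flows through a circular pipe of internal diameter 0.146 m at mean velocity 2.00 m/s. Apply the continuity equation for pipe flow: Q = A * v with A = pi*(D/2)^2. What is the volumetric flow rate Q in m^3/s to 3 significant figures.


A = pi*(0.146/2)^2 = 0.016742 m^2
Q = 0.016742 * 2.00 = 0.0335 m^3/s
Therefore the volumetric flow rate Q = 0.0335 m^3/s.


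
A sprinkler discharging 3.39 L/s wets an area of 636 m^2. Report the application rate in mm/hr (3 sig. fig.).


Approach: apply the application rate relation, rate = (Q/A)*3600.
rate = (3.39 / 636) * 3600 = 19.2 mm/hr
Therefore the application rate = 19.2 mm/hr.


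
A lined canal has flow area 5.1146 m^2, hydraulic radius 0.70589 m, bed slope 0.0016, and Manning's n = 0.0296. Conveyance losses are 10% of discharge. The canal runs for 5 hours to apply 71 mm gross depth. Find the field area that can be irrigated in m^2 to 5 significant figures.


Approach: apply Manning's equation with a conveyance and depth budget, Q = (1/n)*A*R^(2/3)*S^(1/2); Q_field = Q*(1-loss); Area = Q_field*t/(d/1000).
Step 1 — canal discharge (Manning's equation):
  Q = (1/0.0296) * 5.1146 * 0.70589^(2/3) * 0.0016^(1/2) = 5.479463 m^3/s
Step 2 — delivered flow: Q_field = 5.479463*(1 - 10/100) = 4.931516 m^3/s
Step 3 — volume delivered: V = 4.931516 * 5*3600 = 88767.30 m^3
Step 4 — area served: A = V / (depth/1000) = 88767.30 / 0.071 = 1250200 m^2
Therefore the field area that can be irrigated = 1250200 m^2.


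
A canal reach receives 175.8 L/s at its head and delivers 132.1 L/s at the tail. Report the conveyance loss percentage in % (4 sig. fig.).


Approach: apply the conveyance loss ratio, loss% = ((Q_head - Q_tail)/Q_head)*100.
loss = ((175.8 - 132.1)/175.8)*100 = 24.86 %
Therefore the conveyance loss percentage = 24.86 %.


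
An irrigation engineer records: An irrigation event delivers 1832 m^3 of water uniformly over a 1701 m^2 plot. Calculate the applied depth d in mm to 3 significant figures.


Approach: apply depth from volume over area, d = (V/A)*1000.
d = (1832 / 1701) * 1000 = 1080 mm
Therefore the applied depth d = 1080 mm.


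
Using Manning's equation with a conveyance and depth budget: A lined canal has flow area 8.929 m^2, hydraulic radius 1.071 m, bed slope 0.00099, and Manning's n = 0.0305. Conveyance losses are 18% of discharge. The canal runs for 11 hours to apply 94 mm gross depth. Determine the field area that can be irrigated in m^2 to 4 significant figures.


Approach: apply Manning's equation with a conveyance and depth budget, Q = (1/n)*A*R^(2/3)*S^(1/2); Q_field = Q*(1-loss); Area = Q_field*t/(d/1000).
Step 1 — canal discharge (Manning's equation):
  Q = (1/0.0305) * 8.929 * 1.071^(2/3) * 0.00099^(1/2) = 9.64229 m^3/s
Step 2 — delivered flow: Q_field = 9.64229*(1 - 18/100) = 7.90668 m^3/s
Step 3 — volume delivered: V = 7.90668 * 11*3600 = 313104 m^3
Step 4 — area served: A = V / (depth/1000) = 313104 / 0.094 = 3331000 m^2
Therefore the field area that can be irrigated = 3331000 m^2.


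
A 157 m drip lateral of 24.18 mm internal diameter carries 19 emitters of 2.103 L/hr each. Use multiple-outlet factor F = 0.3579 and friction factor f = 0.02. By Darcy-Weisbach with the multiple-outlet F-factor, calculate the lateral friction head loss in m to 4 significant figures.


Approach: apply Darcy-Weisbach with the multiple-outlet F-factor, Q = n*q/(3600*1000) m^3/s; v = Q/A; hf = F*f*(L/D)*(v^2/(2g)).
Q = 19*2.103/(3600*1000) = 1.10992e-05 m^3/s
A = pi*(24.18e-3/2)^2 = 4.59201e-04 m^2, so v = Q/A = 0.0241706 m/s
hf = 0.3579*0.02*(157/0.02418)*(0.0241706^2/(2*9.81)) = 0.001384 m
Therefore the lateral friction head loss = 0.001384 m.


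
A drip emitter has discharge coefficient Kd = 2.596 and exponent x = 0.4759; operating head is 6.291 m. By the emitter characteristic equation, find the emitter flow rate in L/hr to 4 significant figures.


Approach: apply the emitter characteristic equation, q = Kd * h^x.
q = 2.596 * 6.291^0.4759 = 6.229 L/hr
Therefore the emitter flow rate = 6.229 L/hr.


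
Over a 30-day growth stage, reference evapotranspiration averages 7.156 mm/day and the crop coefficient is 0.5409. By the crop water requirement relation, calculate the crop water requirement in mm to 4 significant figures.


Approach: apply the crop water requirement relation, CWR = ET0 * Kc * days.
CWR = 7.156 * 0.5409 * 30 = 116.1 mm
Therefore the crop water requirement = 116.1 mm.


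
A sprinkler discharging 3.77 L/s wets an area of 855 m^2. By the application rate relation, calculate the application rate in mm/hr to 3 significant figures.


Approach: apply the application rate relation, rate = (Q/A)*3600.
rate = (3.77 / 855) * 3600 = 15.9 mm/hr
Therefore the application rate = 15.9 mm/hr.


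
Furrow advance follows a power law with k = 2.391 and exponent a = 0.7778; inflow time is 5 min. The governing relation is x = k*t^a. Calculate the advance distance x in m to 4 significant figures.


x = 2.391 * 5^0.7778 = 8.361 m
Therefore the advance distance x = 8.361 m.


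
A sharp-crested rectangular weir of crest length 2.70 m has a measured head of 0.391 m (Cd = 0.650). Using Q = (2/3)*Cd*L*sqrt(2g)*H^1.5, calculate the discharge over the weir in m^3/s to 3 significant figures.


Q = (2/3)*0.650*2.70*sqrt(2*9.81)*0.391^1.5 = 1.27 m^3/s
Therefore the discharge over the weir = 1.27 m^3/s.


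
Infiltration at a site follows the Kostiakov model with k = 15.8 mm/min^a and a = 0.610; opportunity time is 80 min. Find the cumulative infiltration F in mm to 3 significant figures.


Approach: apply the Kostiakov infiltration equation, F = k*t^a.
F = 15.8 * 80^0.610 = 229 mm
Therefore the cumulative infiltration F = 229 mm.


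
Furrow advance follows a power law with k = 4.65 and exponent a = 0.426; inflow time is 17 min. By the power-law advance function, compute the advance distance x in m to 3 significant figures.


Approach: apply the power-law advance function, x = k*t^a.
x = 4.65 * 17^0.426 = 15.5 m
Therefore the advance distance x = 15.5 m.


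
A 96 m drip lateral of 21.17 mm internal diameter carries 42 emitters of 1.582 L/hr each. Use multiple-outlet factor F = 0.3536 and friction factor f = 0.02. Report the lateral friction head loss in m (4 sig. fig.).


Approach: apply Darcy-Weisbach with the multiple-outlet F-factor, Q = n*q/(3600*1000) m^3/s; v = Q/A; hf = F*f*(L/D)*(v^2/(2g)).
Q = 42*1.582/(3600*1000) = 1.84567e-05 m^3/s
A = pi*(21.17e-3/2)^2 = 3.51991e-04 m^2, so v = Q/A = 0.0524350 m/s
hf = 0.3536*0.02*(96/0.02117)*(0.0524350^2/(2*9.81)) = 0.004494 m
Therefore the lateral friction head loss = 0.004494 m.


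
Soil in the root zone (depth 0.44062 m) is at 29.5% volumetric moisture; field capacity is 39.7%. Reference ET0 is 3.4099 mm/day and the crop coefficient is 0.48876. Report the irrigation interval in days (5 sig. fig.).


Approach: apply soil-water budget scheduling, SMD = (FC-theta)/100*depth*1000; ETc = ET0*Kc; interval = SMD/ETc.
Step 1 — soil moisture deficit:
  SMD = (39.7 - 29.5)/100 * 0.44062 * 1000 = 44.94324 mm
Step 2 — daily crop ET (ETc = ET0*Kc):
  ETc = 3.4099 * 0.48876 = 1.666623 mm/day
Step 3 — irrigation interval (SMD/ETc):
  interval = 44.94324 / 1.666623 = 26.967 days
Therefore the irrigation interval = 26.967 days.


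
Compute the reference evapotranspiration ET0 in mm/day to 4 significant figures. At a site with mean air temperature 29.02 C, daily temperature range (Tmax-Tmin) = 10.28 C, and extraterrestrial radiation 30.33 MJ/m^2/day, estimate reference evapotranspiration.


Approach: apply the Hargreaves-Samani method, ET0 = 0.0023*(Tmean+17.8)*sqrt(Tmax-Tmin)*0.408*Ra.
ET0 = 0.0023*(29.02+17.8)*sqrt(10.28)*0.408*30.33 = 4.273 mm/day
Therefore the reference evapotranspiration ET0 = 4.273 mm/day.


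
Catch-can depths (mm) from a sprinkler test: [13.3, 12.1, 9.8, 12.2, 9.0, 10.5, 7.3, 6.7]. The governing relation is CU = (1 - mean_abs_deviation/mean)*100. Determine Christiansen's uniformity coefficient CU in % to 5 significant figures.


mean = 10.11250 mm
mean |d_i - mean| = 1.912500 mm
CU = (1 - 1.912500/10.11250)*100 = 81.088 %
Therefore Christiansen's uniformity coefficient CU = 81.088 %.


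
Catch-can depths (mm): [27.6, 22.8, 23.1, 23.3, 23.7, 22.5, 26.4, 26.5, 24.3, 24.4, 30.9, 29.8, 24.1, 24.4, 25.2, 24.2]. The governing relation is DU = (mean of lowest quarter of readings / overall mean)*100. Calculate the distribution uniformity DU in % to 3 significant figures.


sorted lowest 4 of 16: [22.5, 22.8, 23.1, 23.3] -> mean = 22.925 mm
overall mean = 25.200 mm
DU = (22.925/25.200)*100 = 91.0 %
Therefore the distribution uniformity DU = 91.0 %.


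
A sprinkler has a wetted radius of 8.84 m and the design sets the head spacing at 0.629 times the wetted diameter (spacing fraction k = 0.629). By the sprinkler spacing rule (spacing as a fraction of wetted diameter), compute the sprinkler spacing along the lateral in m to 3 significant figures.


Approach: apply the sprinkler spacing rule (spacing as a fraction of wetted diameter), S = k*(2*R).
S = 0.629 * (2 * 8.84) = 11.1 m
Therefore the sprinkler spacing along the lateral = 11.1 m.


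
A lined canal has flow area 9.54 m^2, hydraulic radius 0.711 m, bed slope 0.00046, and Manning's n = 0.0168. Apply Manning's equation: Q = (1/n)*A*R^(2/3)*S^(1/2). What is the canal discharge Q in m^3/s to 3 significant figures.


Q = (1/0.0168) * 9.54 * 0.711^(2/3) * 0.00046^(1/2) = 9.70 m^3/s
Therefore the canal discharge Q = 9.70 m^3/s.


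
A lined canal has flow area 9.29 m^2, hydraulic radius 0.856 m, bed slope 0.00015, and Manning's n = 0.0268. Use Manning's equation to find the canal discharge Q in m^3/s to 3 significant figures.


Approach: apply Manning's equation, Q = (1/n)*A*R^(2/3)*S^(1/2).
Q = (1/0.0268) * 9.29 * 0.856^(2/3) * 0.00015^(1/2) = 3.83 m^3/s
Therefore the canal discharge Q = 3.83 m^3/s.


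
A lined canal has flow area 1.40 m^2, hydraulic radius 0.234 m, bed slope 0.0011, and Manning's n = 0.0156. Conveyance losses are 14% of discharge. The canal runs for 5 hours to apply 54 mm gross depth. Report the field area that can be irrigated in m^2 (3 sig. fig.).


Approach: apply Manning's equation with a conveyance and depth budget, Q = (1/n)*A*R^(2/3)*S^(1/2); Q_field = Q*(1-loss); Area = Q_field*t/(d/1000).
Step 1 — canal discharge (Manning's equation):
  Q = (1/0.0156) * 1.40 * 0.234^(2/3) * 0.0011^(1/2) = 1.1303 m^3/s
Step 2 — delivered flow: Q_field = 1.1303*(1 - 14/100) = 0.97202 m^3/s
Step 3 — volume delivered: V = 0.97202 * 5*3600 = 17496 m^3
Step 4 — area served: A = V / (depth/1000) = 17496 / 0.054 = 324000 m^2
Therefore the field area that can be irrigated = 324000 m^2.


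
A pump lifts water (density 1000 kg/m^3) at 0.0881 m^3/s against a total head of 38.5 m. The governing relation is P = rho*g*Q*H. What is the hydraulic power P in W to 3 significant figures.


P = 1000 * 9.81 * 0.0881 * 38.5 = 33300 W
Therefore the hydraulic power P = 33300 W.


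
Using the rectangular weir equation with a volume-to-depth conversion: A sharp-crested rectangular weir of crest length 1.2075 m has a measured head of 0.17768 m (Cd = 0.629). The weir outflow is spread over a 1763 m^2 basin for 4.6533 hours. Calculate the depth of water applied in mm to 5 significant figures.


Approach: apply the rectangular weir equation with a volume-to-depth conversion, Q = (2/3)*Cd*L*sqrt(2g)*H^1.5; d = Q*t/A * 1000.
Step 1 — weir discharge:
  Q = (2/3)*0.629*1.2075*sqrt(2*9.81)*0.17768^1.5 = 0.1679786 m^3/s
Step 2 — volume: V = 0.1679786 * 4.6533*3600 = 2813.957 m^3
Step 3 — depth: d = V/A * 1000 = 2813.957/1763 * 1000 = 1596.1 mm
Therefore the depth of water applied = 1596.1 mm.


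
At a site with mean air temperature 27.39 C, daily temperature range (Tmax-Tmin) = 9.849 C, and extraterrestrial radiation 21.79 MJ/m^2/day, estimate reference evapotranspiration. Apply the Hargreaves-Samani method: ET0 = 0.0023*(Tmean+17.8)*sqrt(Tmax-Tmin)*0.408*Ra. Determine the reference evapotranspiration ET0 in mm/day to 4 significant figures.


ET0 = 0.0023*(27.39+17.8)*sqrt(9.849)*0.408*21.79 = 2.900 mm/day
Therefore the reference evapotranspiration ET0 = 2.900 mm/day.


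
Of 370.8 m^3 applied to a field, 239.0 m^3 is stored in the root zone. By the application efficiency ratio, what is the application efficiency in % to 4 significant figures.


Approach: apply the application efficiency ratio, Ea = (stored/applied)*100.
Ea = (239.0/370.8)*100 = 64.46 %
Therefore the application efficiency = 64.46 %.


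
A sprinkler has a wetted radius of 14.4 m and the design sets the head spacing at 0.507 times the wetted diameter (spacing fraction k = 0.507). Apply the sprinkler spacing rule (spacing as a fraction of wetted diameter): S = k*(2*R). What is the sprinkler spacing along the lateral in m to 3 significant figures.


S = 0.507 * (2 * 14.4) = 14.6 m
Therefore the sprinkler spacing along the lateral = 14.6 m.


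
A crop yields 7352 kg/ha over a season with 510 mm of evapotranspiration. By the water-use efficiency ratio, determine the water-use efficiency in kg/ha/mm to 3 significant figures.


Approach: apply the water-use efficiency ratio, WUE = yield/ET.
WUE = 7352 / 510 = 14.4 kg/ha/mm
Therefore the water-use efficiency = 14.4 kg/ha/mm.


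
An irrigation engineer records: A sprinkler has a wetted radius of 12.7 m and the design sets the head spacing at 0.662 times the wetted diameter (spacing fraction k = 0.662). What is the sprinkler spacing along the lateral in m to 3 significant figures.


Approach: apply the sprinkler spacing rule (spacing as a fraction of wetted diameter), S = k*(2*R).
S = 0.662 * (2 * 12.7) = 16.8 m
Therefore the sprinkler spacing along the lateral = 16.8 m.


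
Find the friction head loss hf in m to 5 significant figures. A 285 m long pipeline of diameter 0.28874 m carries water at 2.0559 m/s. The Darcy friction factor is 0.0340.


Approach: apply the Darcy-Weisbach equation, hf = f*(L/D)*(v^2/(2g)).
hf = 0.0340 * (285/0.28874) * (2.0559^2 / (2*9.81))
hf = 7.2297 m
Therefore the friction head loss hf = 7.2297 m.


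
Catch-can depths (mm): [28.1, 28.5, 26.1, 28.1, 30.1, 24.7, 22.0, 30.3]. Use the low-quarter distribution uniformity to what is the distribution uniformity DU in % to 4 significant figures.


Approach: apply the low-quarter distribution uniformity, DU = (mean of lowest quarter of readings / overall mean)*100.
sorted lowest 2 of 8: [22.0, 24.7] -> mean = 23.3500 mm
overall mean = 27.2375 mm
DU = (23.3500/27.2375)*100 = 85.73 %
Therefore the distribution uniformity DU = 85.73 %.


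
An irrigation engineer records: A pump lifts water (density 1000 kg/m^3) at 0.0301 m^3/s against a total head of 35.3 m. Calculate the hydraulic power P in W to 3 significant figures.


Approach: apply the hydraulic power relation, P = rho*g*Q*H.
P = 1000 * 9.81 * 0.0301 * 35.3 = 10400 W
Therefore the hydraulic power P = 10400 W.


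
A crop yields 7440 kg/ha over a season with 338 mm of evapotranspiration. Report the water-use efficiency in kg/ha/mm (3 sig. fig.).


Approach: apply the water-use efficiency ratio, WUE = yield/ET.
WUE = 7440 / 338 = 22.0 kg/ha/mm
Therefore the water-use efficiency = 22.0 kg/ha/mm.


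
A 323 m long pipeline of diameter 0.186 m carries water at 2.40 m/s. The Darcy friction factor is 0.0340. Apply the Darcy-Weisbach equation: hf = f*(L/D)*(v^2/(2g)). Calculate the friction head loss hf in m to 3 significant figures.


hf = 0.0340 * (323/0.186) * (2.40^2 / (2*9.81))
hf = 17.3 m
Therefore the friction head loss hf = 17.3 m.


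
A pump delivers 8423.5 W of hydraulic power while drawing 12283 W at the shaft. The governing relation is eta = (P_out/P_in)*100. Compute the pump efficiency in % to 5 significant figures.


eta = (8423.5 / 12283) * 100 = 68.579 %
Therefore the pump efficiency = 68.579 %.


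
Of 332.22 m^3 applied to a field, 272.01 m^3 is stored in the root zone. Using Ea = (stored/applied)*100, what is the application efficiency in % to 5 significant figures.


Ea = (272.01/332.22)*100 = 81.876 %
Therefore the application efficiency = 81.876 %.


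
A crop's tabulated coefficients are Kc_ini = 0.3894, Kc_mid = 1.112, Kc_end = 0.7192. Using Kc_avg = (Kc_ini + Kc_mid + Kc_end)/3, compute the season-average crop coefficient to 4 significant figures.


Kc_avg = (0.3894 + 1.112 + 0.7192)/3 = 0.7402
Therefore the season-average crop coefficient = 0.7402.


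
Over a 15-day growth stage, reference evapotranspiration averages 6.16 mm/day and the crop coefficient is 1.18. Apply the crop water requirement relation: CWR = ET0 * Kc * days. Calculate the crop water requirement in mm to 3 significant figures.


CWR = 6.16 * 1.18 * 15 = 109 mm
Therefore the crop water requirement = 109 mm.


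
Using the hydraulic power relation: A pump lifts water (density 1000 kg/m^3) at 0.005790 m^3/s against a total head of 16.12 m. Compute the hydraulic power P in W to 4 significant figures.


Approach: apply the hydraulic power relation, P = rho*g*Q*H.
P = 1000 * 9.81 * 0.005790 * 16.12 = 915.6 W
Therefore the hydraulic power P = 915.6 W.


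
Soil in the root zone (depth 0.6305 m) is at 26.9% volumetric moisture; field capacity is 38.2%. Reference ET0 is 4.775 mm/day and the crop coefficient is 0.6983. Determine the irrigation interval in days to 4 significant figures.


Approach: apply soil-water budget scheduling, SMD = (FC-theta)/100*depth*1000; ETc = ET0*Kc; interval = SMD/ETc.
Step 1 — soil moisture deficit:
  SMD = (38.2 - 26.9)/100 * 0.6305 * 1000 = 71.2465 mm
Step 2 — daily crop ET (ETc = ET0*Kc):
  ETc = 4.775 * 0.6983 = 3.33438 mm/day
Step 3 — irrigation interval (SMD/ETc):
  interval = 71.2465 / 3.33438 = 21.37 days
Therefore the irrigation interval = 21.37 days.


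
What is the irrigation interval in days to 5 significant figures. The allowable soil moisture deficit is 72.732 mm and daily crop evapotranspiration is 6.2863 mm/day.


Approach: apply the irrigation interval relation, interval = SMD / ETc.
interval = 72.732 / 6.2863 = 11.570 days
Therefore the irrigation interval = 11.570 days.


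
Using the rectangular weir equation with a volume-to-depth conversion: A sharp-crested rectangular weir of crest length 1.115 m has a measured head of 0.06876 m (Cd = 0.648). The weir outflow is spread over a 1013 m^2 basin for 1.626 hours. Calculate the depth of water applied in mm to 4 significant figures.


Approach: apply the rectangular weir equation with a volume-to-depth conversion, Q = (2/3)*Cd*L*sqrt(2g)*H^1.5; d = Q*t/A * 1000.
Step 1 — weir discharge:
  Q = (2/3)*0.648*1.115*sqrt(2*9.81)*0.06876^1.5 = 0.0384691 m^3/s
Step 2 — volume: V = 0.0384691 * 1.626*3600 = 225.183 m^3
Step 3 — depth: d = V/A * 1000 = 225.183/1013 * 1000 = 222.3 mm
Therefore the depth of water applied = 222.3 mm.


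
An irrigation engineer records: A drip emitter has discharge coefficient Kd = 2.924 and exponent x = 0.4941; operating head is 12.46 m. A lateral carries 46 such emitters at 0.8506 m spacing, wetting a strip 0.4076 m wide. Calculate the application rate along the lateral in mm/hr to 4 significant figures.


Approach: apply the emitter equation with a lateral mass balance, q = Kd*h^x; Q = n*q; rate = Q/(n*spacing*width).
Step 1 — single emitter flow (q = Kd*h^x):
  q = 2.924 * 12.46^0.4941 = 10.1689 L/hr
Step 2 — total lateral flow: Q = 46 * 10.1689 = 467.768 L/hr
Step 3 — wetted area: A = 46 * 0.8506 * 0.4076 = 15.9484 m^2
Step 4 — application rate: Q/A = 467.768/15.9484 = 29.33 mm/hr
Therefore the application rate along the lateral = 29.33 mm/hr.


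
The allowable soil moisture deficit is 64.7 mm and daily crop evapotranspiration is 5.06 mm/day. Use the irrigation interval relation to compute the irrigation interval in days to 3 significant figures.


Approach: apply the irrigation interval relation, interval = SMD / ETc.
interval = 64.7 / 5.06 = 12.8 days
Therefore the irrigation interval = 12.8 days.


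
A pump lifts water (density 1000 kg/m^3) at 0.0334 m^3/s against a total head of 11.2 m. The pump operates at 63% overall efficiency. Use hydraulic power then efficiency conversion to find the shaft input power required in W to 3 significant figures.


Approach: apply hydraulic power then efficiency conversion, P = rho*g*Q*H; P_in = P/eta.
Step 1 — hydraulic power (P = rho*g*Q*H):
  P = 1000 * 9.81 * 0.0334 * 11.2 = 3669.7 W
Step 2 — input power: P_in = P/eta = 3669.7 / 0.63 = 5820 W
Therefore the shaft input power required = 5820 W.


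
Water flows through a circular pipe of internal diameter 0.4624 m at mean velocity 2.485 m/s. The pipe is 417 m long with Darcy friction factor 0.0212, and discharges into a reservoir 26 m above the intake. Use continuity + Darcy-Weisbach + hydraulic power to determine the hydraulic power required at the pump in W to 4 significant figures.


Approach: apply continuity + Darcy-Weisbach + hydraulic power, Q = A*v; hf = f*(L/D)*(v^2/(2g)); H = static + hf; P = rho*g*Q*H.
Step 1 — flow rate (continuity, Q = A*v):
  A = pi*(0.4624/2)^2 = 0.167929 m^2
  Q = 0.167929 * 2.485 = 0.417303 m^3/s
Step 2 — friction head loss (Darcy-Weisbach):
  hf = 0.0212 * (417/0.4624) * (2.485^2 / (2*9.81))
  hf = 6.01739 m
Step 3 — total head: H = 26 + 6.01739 = 32.0174 m
Step 4 — hydraulic power (P = rho*g*Q*H):
  P = 1000 * 9.81 * 0.417303 * 32.0174 = 131100 W
Therefore the hydraulic power required at the pump = 131100 W.
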